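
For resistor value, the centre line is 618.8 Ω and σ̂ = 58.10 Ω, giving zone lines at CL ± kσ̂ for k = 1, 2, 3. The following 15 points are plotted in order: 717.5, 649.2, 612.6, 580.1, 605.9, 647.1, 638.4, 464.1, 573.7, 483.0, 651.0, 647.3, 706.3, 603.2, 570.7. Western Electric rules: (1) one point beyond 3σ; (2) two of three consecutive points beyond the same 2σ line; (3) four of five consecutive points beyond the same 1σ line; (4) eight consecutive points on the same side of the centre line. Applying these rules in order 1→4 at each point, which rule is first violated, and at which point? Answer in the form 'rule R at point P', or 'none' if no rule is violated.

rule 2 at point 10

Zone of each point (C = within 1σ̂, B = 1σ̂–2σ̂, A = 2σ̂–3σ̂, * = beyond 3σ̂; sign = side of CL): 1:+B, 2:+C, 3:-C, 4:-C, 5:-C, 6:+C, 7:+C, 8:-A, 9:-C, 10:-A, 11:+C, 12:+C, 13:+B, 14:-C, 15:-C
Rule 2 (two of three consecutive points beyond the same 2σ limit) is satisfied at point 10.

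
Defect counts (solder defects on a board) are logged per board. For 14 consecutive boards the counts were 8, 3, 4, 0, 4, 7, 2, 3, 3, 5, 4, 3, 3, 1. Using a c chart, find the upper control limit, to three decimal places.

c̄ = (8 + 3 + 4 + 0 + 4 + 7 + 2 + 3 + 3 + 5 + 4 + 3 + 3 + 1) / 14 = 50 / 14 = 3.5714
UCL = c̄ + 3√c̄ = 3.5714 + 3 × √3.5714 = 3.5714 + 3 × 1.8898 = 9.2409

9.241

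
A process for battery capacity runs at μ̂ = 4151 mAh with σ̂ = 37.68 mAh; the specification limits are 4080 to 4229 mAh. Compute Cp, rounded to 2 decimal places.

Cp = (USL − LSL) / (6σ̂) = (4229 − 4080) / (6 × 37.68) = 149.0000 / 226.0800 = 0.6591

0.66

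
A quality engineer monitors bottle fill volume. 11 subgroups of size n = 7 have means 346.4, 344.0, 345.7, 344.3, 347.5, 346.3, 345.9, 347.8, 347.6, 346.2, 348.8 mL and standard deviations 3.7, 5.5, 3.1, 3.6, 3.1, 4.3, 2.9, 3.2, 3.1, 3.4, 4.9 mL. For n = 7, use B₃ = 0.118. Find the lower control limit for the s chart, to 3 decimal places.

s̄ = (3.7 + 5.5 + 3.1 + 3.6 + 3.1 + 4.3 + 2.9 + 3.2 + 3.1 + 3.4 + 4.9) / 11 = 3.7091
LCL_s = B₃·s̄ = 0.118 × 3.7091 = 0.4377

0.438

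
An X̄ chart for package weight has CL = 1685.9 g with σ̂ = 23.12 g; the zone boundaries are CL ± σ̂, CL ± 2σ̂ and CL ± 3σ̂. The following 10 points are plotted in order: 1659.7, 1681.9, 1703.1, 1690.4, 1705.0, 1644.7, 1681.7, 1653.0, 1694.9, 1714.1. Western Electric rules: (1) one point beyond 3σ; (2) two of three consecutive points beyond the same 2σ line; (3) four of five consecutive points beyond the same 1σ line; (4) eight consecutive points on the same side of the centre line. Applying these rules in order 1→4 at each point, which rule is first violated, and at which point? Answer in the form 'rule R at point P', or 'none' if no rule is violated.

Zone of each point (C = within 1σ̂, B = 1σ̂–2σ̂, A = 2σ̂–3σ̂, * = beyond 3σ̂; sign = side of CL): 1:-B, 2:-C, 3:+C, 4:+C, 5:+C, 6:-B, 7:-C, 8:-B, 9:+C, 10:+B
No rule fires across all 10 points.

none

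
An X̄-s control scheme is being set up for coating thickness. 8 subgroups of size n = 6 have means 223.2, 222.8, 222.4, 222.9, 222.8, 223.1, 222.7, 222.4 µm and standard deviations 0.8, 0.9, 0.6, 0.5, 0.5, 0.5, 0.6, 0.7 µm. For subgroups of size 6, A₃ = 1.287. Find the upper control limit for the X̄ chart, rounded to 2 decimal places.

223.61

X̄̄ = (223.2 + 222.8 + 222.4 + 222.9 + 222.8 + 223.1 + 222.7 + 222.4) / 8 = 222.7875
s̄ = (0.8 + 0.9 + 0.6 + 0.5 + 0.5 + 0.5 + 0.6 + 0.7) / 8 = 0.6375
UCL = X̄̄ + A₃·s̄ = 222.7875 + 1.287 × 0.6375 = 223.6080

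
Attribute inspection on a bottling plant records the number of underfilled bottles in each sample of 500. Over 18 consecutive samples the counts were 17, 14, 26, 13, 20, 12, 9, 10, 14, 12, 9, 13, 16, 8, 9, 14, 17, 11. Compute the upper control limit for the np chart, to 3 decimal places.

24.450

p̄ = Σdᵢ / (k·n) = 244 / (18 × 500) = 0.02711
UCL = np̄ + 3·√(np̄(1−p̄)) = 13.5556 + 3 × √(13.5556×0.97289) = 13.5556 + 3 × 3.6315 = 24.4502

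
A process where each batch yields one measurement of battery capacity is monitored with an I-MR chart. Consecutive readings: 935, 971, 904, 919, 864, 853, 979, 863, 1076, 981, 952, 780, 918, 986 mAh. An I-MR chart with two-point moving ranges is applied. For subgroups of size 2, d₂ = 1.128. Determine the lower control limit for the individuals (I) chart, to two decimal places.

693.79

X̄ = (935 + 971 + 904 + 919 + 864 + 853 + 979 + 863 + 1076 + 981 + 952 + 780 + 918 + 986) / 14 = 927.2143
Moving ranges: 36, 67, 15, 55, 11, 126, 116, 213, 95, 29, 172, 138, 68; M̄R̄ = 1141.0000 / 13 = 87.7692
LCL = X̄ − 3·M̄R̄/d₂ = 927.2143 − 3 × 87.7692 / 1.128 = 693.7855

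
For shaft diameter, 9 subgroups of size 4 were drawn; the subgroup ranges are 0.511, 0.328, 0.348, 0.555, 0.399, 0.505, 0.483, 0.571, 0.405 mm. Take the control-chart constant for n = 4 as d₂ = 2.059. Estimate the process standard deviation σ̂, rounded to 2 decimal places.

0.22

R̄ = (0.511 + 0.328 + 0.348 + 0.555 + 0.399 + 0.505 + 0.483 + 0.571 + 0.405) / 9 = 0.4561
σ̂ = R̄ / d₂ = 0.4561 / 2.059 = 0.2215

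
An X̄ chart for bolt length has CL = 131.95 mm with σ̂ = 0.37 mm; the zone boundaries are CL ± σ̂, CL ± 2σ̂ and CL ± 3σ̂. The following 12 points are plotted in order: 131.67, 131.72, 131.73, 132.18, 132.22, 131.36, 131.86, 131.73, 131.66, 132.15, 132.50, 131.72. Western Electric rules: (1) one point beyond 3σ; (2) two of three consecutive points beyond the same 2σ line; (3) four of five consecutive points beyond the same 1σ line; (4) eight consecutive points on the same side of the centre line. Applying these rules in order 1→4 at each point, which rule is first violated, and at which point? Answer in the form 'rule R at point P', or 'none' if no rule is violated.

none

Zone of each point (C = within 1σ̂, B = 1σ̂–2σ̂, A = 2σ̂–3σ̂, * = beyond 3σ̂; sign = side of CL): 1:-C, 2:-C, 3:-C, 4:+C, 5:+C, 6:-B, 7:-C, 8:-C, 9:-C, 10:+C, 11:+B, 12:-C
No rule fires across all 12 points.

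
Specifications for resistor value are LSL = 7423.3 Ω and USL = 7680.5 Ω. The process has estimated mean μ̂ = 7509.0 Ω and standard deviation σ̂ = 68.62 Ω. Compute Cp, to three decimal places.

0.625

Cp = (USL − LSL) / (6σ̂) = (7680.5 − 7423.3) / (6 × 68.62) = 257.2000 / 411.7200 = 0.6247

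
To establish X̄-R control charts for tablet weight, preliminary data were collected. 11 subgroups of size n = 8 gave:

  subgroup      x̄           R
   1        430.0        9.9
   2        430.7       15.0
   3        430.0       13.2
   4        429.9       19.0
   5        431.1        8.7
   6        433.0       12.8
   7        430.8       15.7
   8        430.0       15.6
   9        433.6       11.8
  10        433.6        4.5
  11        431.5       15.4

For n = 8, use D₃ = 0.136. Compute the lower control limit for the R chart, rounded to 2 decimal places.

R̄ = (9.9 + 15.0 + 13.2 + 19.0 + 8.7 + 12.8 + 15.7 + 15.6 + 11.8 + 4.5 + 15.4) / 11 = 141.6000 / 11 = 12.8727
LCL_R = D₃·R̄ = 0.136 × 12.8727 = 1.7507

1.75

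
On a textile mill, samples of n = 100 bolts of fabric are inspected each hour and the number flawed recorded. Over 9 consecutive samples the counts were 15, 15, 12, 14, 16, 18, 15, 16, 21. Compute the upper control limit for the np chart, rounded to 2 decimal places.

26.71

p̄ = Σdᵢ / (k·n) = 142 / (9 × 100) = 0.15778
UCL = np̄ + 3·√(np̄(1−p̄)) = 15.7778 + 3 × √(15.7778×0.84222) = 15.7778 + 3 × 3.6453 = 26.7138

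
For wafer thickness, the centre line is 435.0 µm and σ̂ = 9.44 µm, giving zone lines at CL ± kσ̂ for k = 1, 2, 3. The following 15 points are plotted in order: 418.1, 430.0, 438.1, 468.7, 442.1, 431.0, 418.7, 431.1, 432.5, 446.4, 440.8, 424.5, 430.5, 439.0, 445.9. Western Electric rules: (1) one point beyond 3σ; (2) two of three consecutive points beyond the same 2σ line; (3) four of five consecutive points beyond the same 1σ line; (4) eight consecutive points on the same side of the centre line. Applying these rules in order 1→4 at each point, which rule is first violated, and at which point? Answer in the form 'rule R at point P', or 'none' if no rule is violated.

rule 1 at point 4

Zone of each point (C = within 1σ̂, B = 1σ̂–2σ̂, A = 2σ̂–3σ̂, * = beyond 3σ̂; sign = side of CL): 1:-B, 2:-C, 3:+C, 4:+*, 5:+C, 6:-C, 7:-B, 8:-C, 9:-C, 10:+B, 11:+C, 12:-B, 13:-C, 14:+C, 15:+B
Rule 1 (one point beyond the 3σ limits) is satisfied at point 4.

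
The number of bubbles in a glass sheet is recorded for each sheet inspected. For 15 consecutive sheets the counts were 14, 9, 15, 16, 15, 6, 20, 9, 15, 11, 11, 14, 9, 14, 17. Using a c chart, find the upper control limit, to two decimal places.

23.82

c̄ = (14 + 9 + 15 + 16 + 15 + 6 + 20 + 9 + 15 + 11 + 11 + 14 + 9 + 14 + 17) / 15 = 195 / 15 = 13.0000
UCL = c̄ + 3√c̄ = 13.0000 + 3 × √13.0000 = 13.0000 + 3 × 3.6056 = 23.8167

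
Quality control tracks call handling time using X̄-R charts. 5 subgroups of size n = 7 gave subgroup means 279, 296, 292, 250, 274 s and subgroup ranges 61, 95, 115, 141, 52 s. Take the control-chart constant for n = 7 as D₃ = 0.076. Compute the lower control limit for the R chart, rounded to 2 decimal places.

R̄ = (61 + 95 + 115 + 141 + 52) / 5 = 464.0000 / 5 = 92.8000
LCL_R = D₃·R̄ = 0.076 × 92.8000 = 7.0528

7.05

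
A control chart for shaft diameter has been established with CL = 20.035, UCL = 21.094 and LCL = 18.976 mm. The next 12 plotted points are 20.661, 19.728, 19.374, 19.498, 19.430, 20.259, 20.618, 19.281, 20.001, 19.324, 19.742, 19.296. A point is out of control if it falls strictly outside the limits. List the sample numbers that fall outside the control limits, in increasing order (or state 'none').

none

All 12 points lie within [18.976, 21.094].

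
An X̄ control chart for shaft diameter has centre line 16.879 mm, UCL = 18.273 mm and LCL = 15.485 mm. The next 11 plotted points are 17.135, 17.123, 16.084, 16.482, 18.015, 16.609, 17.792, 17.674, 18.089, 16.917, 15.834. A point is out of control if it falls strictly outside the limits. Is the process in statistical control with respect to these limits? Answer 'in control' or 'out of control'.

All 11 points lie within [15.485, 18.273].

in control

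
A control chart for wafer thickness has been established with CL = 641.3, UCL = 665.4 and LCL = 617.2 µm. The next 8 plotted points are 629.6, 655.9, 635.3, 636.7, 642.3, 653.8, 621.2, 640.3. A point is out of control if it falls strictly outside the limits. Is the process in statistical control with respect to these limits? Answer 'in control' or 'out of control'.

in control

All 8 points lie within [617.2, 665.4].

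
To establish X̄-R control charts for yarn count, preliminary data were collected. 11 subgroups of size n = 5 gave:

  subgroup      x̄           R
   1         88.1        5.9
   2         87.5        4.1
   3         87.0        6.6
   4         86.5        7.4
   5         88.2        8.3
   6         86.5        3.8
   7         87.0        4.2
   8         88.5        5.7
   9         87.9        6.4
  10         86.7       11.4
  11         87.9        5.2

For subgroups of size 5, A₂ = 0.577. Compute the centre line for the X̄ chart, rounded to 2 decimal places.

87.44

X̄̄ = (88.1 + 87.5 + 87.0 + 86.5 + 88.2 + 86.5 + 87.0 + 88.5 + 87.9 + 86.7 + 87.9) / 11 = 961.8000 / 11 = 87.4364
CL = X̄̄ = 87.4364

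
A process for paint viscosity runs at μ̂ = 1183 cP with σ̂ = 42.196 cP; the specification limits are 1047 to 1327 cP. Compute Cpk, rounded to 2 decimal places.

Cpu = (USL − μ̂) / (3σ̂) = (1327 − 1183) / (3 × 42.196) = 1.1375; Cpl = (μ̂ − LSL) / (3σ̂) = (1183 − 1047) / (3 × 42.196) = 1.0744; Cpk = min(Cpu, Cpl) = 1.0744

1.07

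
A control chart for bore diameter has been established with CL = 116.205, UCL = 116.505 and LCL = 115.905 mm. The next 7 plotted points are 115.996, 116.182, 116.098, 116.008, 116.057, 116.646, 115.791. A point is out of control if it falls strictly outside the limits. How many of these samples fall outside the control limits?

2

Compare each point to [115.905, 116.505]: sample 6 = 116.646 > UCL; sample 7 = 115.791 < LCL.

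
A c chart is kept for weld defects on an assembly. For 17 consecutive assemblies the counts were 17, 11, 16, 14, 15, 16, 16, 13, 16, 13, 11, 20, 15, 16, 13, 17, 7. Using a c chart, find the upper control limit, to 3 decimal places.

c̄ = (17 + 11 + 16 + 14 + 15 + 16 + 16 + 13 + 16 + 13 + 11 + 20 + 15 + 16 + 13 + 17 + 7) / 17 = 246 / 17 = 14.4706
UCL = c̄ + 3√c̄ = 14.4706 + 3 × √14.4706 = 14.4706 + 3 × 3.8040 = 25.8827

25.883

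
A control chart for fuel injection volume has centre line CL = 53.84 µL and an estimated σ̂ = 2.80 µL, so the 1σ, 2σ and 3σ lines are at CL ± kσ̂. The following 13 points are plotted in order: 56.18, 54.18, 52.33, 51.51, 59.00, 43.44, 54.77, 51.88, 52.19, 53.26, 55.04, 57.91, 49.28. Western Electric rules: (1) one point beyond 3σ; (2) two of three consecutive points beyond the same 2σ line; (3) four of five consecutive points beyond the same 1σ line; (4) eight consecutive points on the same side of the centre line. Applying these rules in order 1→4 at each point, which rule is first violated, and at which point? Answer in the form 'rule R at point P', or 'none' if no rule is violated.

rule 1 at point 6

Zone of each point (C = within 1σ̂, B = 1σ̂–2σ̂, A = 2σ̂–3σ̂, * = beyond 3σ̂; sign = side of CL): 1:+C, 2:+C, 3:-C, 4:-C, 5:+B, 6:-*, 7:+C, 8:-C, 9:-C, 10:-C, 11:+C, 12:+B, 13:-B
Rule 1 (one point beyond the 3σ limits) is satisfied at point 6.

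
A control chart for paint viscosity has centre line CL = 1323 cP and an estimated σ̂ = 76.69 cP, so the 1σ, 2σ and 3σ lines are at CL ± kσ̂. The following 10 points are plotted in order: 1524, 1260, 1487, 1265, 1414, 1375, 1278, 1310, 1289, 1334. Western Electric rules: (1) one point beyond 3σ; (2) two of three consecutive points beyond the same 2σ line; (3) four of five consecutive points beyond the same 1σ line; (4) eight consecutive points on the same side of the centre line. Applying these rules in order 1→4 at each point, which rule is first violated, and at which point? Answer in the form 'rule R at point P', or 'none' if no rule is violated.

rule 2 at point 3

Zone of each point (C = within 1σ̂, B = 1σ̂–2σ̂, A = 2σ̂–3σ̂, * = beyond 3σ̂; sign = side of CL): 1:+A, 2:-C, 3:+A, 4:-C, 5:+B, 6:+C, 7:-C, 8:-C, 9:-C, 10:+C
Rule 2 (two of three consecutive points beyond the same 2σ limit) is satisfied at point 3.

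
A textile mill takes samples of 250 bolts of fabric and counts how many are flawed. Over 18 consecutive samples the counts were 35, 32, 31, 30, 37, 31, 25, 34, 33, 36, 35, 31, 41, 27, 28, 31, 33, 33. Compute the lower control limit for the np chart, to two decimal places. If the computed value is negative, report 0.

p̄ = Σdᵢ / (k·n) = 583 / (18 × 250) = 0.12956
LCL = np̄ − 3·√(np̄(1−p̄)) = 32.3889 − 3 × 5.3097 = 16.4598

16.46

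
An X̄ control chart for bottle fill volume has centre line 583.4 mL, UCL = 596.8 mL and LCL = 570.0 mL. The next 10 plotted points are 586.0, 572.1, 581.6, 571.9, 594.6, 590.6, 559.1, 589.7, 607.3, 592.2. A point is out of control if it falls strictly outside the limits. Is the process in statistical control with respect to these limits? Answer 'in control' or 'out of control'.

Compare each point to [570.0, 596.8]: sample 7 = 559.1 < LCL; sample 9 = 607.3 > UCL.

out of control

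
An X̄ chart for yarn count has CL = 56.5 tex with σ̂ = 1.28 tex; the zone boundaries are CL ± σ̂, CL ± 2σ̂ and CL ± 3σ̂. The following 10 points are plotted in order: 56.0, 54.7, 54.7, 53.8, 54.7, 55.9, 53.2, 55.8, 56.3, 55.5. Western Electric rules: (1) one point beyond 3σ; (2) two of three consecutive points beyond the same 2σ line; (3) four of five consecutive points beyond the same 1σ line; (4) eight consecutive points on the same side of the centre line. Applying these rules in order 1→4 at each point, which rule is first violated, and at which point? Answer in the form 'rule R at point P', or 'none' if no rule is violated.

rule 3 at point 5

Zone of each point (C = within 1σ̂, B = 1σ̂–2σ̂, A = 2σ̂–3σ̂, * = beyond 3σ̂; sign = side of CL): 1:-C, 2:-B, 3:-B, 4:-A, 5:-B, 6:-C, 7:-A, 8:-C, 9:-C, 10:-C
Rule 3 (four of five consecutive points beyond the same 1σ limit) is satisfied at point 5.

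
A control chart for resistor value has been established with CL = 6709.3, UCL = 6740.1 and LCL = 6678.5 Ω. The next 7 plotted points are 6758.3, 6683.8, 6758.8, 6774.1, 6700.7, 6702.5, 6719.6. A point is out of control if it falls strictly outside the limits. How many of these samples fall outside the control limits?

3

Compare each point to [6678.5, 6740.1]: sample 1 = 6758.3 > UCL; sample 3 = 6758.8 > UCL; sample 4 = 6774.1 > UCL.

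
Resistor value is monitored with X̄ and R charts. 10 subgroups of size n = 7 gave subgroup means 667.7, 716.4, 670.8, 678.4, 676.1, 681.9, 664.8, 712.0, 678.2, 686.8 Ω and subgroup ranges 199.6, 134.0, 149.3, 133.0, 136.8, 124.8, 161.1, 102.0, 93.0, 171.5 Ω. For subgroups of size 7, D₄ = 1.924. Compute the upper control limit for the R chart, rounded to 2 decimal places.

270.34

R̄ = (199.6 + 134.0 + 149.3 + 133.0 + 136.8 + 124.8 + 161.1 + 102.0 + 93.0 + 171.5) / 10 = 1405.1000 / 10 = 140.5100
UCL_R = D₄·R̄ = 1.924 × 140.5100 = 270.3412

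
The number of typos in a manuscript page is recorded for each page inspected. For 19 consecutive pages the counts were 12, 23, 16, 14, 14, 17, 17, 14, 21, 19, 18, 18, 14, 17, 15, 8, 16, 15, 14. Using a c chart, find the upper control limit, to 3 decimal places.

c̄ = (12 + 23 + 16 + 14 + 14 + 17 + 17 + 14 + 21 + 19 + 18 + 18 + 14 + 17 + 15 + 8 + 16 + 15 + 14) / 19 = 302 / 19 = 15.8947
UCL = c̄ + 3√c̄ = 15.8947 + 3 × √15.8947 = 15.8947 + 3 × 3.9868 = 27.8552

27.855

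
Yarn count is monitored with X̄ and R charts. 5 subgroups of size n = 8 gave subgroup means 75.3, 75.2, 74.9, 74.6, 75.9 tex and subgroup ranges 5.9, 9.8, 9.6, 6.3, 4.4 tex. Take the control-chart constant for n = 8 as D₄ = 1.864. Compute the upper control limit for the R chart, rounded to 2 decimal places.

13.42

R̄ = (5.9 + 9.8 + 9.6 + 6.3 + 4.4) / 5 = 36.0000 / 5 = 7.2000
UCL_R = D₄·R̄ = 1.864 × 7.2000 = 13.4208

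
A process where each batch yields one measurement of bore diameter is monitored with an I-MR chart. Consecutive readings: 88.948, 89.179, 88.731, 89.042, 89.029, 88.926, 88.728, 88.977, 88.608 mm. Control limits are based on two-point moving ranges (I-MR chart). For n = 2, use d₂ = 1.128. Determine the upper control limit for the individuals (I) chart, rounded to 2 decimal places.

89.55

X̄ = (88.948 + 89.179 + 88.731 + 89.042 + 89.029 + 88.926 + 88.728 + 88.977 + 88.608) / 9 = 88.9076
Moving ranges: 0.231, 0.448, 0.311, 0.013, 0.103, 0.198, 0.249, 0.369; M̄R̄ = 1.9220 / 8 = 0.2402
UCL = X̄ + 3·M̄R̄/d₂ = 88.9076 + 3 × 0.2402 / 1.128 = 89.5465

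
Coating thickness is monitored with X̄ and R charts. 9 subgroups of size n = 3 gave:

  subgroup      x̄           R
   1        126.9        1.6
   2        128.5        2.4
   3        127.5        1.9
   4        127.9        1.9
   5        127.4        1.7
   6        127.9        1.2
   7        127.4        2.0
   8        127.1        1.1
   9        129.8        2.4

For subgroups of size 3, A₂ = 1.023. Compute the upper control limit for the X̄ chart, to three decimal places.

129.664

X̄̄ = (126.9 + 128.5 + 127.5 + 127.9 + 127.4 + 127.9 + 127.4 + 127.1 + 129.8) / 9 = 1150.4000 / 9 = 127.8222
R̄ = (1.6 + 2.4 + 1.9 + 1.9 + 1.7 + 1.2 + 2.0 + 1.1 + 2.4) / 9 = 16.2000 / 9 = 1.8000
UCL = X̄̄ + A₂·R̄ = 127.8222 + 1.023 × 1.8000 = 129.6636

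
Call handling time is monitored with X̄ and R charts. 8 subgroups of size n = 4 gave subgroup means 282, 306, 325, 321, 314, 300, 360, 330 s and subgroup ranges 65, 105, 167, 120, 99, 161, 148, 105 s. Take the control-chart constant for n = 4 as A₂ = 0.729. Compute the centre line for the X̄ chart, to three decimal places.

317.250

X̄̄ = (282 + 306 + 325 + 321 + 314 + 300 + 360 + 330) / 8 = 2538.0000 / 8 = 317.2500
CL = X̄̄ = 317.2500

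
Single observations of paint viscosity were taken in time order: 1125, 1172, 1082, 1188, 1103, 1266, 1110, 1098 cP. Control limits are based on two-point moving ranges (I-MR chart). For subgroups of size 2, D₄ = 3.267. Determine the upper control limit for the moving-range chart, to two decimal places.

307.56

Moving ranges: 47, 90, 106, 85, 163, 156, 12; M̄R̄ = 659.0000 / 7 = 94.1429
UCL_MR = D₄·M̄R̄ = 3.267 × 94.1429 = 307.5647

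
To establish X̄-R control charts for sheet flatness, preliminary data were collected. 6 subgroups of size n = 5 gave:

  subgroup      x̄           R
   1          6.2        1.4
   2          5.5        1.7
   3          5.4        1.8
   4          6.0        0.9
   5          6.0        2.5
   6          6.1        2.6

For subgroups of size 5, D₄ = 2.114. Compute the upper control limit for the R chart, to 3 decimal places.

3.840

R̄ = (1.4 + 1.7 + 1.8 + 0.9 + 2.5 + 2.6) / 6 = 10.9000 / 6 = 1.8167
UCL_R = D₄·R̄ = 2.114 × 1.8167 = 3.8404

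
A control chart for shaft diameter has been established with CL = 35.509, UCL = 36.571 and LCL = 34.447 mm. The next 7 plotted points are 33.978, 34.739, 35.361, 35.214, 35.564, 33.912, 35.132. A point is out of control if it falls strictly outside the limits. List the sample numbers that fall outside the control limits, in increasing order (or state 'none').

Compare each point to [34.447, 36.571]: sample 1 = 33.978 < LCL; sample 6 = 33.912 < LCL.

1, 6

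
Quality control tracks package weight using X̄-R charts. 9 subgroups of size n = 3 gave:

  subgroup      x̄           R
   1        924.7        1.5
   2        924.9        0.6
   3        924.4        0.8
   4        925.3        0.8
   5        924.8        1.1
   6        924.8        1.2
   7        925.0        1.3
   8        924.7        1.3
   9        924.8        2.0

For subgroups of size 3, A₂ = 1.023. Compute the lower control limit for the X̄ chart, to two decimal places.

X̄̄ = (924.7 + 924.9 + 924.4 + 925.3 + 924.8 + 924.8 + 925.0 + 924.7 + 924.8) / 9 = 8323.4000 / 9 = 924.8222
R̄ = (1.5 + 0.6 + 0.8 + 0.8 + 1.1 + 1.2 + 1.3 + 1.3 + 2.0) / 9 = 10.6000 / 9 = 1.1778
LCL = X̄̄ − A₂·R̄ = 924.8222 − 1.023 × 1.1778 = 923.6174

923.62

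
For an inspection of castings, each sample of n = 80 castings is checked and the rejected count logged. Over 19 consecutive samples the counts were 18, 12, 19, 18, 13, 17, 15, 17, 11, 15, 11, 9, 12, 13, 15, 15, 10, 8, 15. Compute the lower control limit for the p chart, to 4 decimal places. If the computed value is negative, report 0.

0.0462

p̄ = Σdᵢ / (k·n) = 263 / (19 × 80) = 0.17303
LCL = p̄ − 3·√(p̄(1−p̄)/n) = 0.17303 − 3 × 0.04229 = 0.04615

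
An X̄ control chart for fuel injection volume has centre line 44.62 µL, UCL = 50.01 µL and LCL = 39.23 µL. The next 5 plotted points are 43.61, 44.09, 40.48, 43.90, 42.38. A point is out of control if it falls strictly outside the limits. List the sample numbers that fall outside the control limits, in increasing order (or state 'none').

All 5 points lie within [39.23, 50.01].

none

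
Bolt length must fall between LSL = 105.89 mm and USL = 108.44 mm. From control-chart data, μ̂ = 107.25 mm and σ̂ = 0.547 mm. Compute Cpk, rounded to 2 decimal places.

Cpu = (USL − μ̂) / (3σ̂) = (108.44 − 107.25) / (3 × 0.547) = 0.7252; Cpl = (μ̂ − LSL) / (3σ̂) = (107.25 − 105.89) / (3 × 0.547) = 0.8288; Cpk = min(Cpu, Cpl) = 0.7252

0.73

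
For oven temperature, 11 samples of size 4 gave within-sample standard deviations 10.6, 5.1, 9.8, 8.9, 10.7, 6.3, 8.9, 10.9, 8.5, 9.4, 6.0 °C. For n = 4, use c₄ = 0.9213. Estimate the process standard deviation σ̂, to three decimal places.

s̄ = (10.6 + 5.1 + 9.8 + 8.9 + 10.7 + 6.3 + 8.9 + 10.9 + 8.5 + 9.4 + 6.0) / 11 = 8.6455
σ̂ = s̄ / c₄ = 8.6455 / 0.9213 = 9.3840

9.384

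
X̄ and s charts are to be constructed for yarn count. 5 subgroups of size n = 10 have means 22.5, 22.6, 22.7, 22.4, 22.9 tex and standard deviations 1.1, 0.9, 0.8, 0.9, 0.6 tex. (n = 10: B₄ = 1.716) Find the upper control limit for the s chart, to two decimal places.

1.48

s̄ = (1.1 + 0.9 + 0.8 + 0.9 + 0.6) / 5 = 0.8600
UCL_s = B₄·s̄ = 1.716 × 0.8600 = 1.4758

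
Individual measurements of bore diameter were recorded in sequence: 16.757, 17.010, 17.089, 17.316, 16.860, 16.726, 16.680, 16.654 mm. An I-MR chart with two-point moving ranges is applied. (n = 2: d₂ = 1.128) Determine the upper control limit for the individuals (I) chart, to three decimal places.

17.350

X̄ = (16.757 + 17.010 + 17.089 + 17.316 + 16.860 + 16.726 + 16.680 + 16.654) / 8 = 16.8865
Moving ranges: 0.253, 0.079, 0.227, 0.456, 0.134, 0.046, 0.026; M̄R̄ = 1.2210 / 7 = 0.1744
UCL = X̄ + 3·M̄R̄/d₂ = 16.8865 + 3 × 0.1744 / 1.128 = 17.3504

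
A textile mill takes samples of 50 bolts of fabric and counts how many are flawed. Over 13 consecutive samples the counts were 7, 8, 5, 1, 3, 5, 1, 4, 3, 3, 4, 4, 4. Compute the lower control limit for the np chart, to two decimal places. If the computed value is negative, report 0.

0.00

p̄ = Σdᵢ / (k·n) = 52 / (13 × 50) = 0.08000
LCL = np̄ − 3·√(np̄(1−p̄)) = 4.0000 − 3 × 1.9183 = -1.7550 → 0 (negative, so LCL = 0)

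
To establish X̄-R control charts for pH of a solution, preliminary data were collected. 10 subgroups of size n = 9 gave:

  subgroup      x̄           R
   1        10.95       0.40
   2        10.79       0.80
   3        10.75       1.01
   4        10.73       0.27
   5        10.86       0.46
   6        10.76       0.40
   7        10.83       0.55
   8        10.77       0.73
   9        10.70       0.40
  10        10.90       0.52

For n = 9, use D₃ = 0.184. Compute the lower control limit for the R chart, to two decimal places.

0.10

R̄ = (0.40 + 0.80 + 1.01 + 0.27 + 0.46 + 0.40 + 0.55 + 0.73 + 0.40 + 0.52) / 10 = 5.5400 / 10 = 0.5540
LCL_R = D₃·R̄ = 0.184 × 0.5540 = 0.1019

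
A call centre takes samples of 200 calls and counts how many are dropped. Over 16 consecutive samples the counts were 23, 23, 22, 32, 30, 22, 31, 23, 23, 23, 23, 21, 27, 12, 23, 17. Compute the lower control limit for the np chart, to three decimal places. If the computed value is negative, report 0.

9.791

p̄ = Σdᵢ / (k·n) = 375 / (16 × 200) = 0.11719
LCL = np̄ − 3·√(np̄(1−p̄)) = 23.4375 − 3 × 4.5487 = 9.7913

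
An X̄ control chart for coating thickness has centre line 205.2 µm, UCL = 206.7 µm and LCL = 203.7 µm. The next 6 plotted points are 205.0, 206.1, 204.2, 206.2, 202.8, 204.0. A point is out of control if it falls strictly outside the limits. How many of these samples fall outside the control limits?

Compare each point to [203.7, 206.7]: sample 5 = 202.8 < LCL.

1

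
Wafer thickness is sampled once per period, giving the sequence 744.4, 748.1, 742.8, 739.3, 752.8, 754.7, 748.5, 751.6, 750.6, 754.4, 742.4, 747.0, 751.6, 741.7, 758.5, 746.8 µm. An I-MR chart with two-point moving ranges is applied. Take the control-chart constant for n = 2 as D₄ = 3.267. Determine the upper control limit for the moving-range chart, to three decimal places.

22.128

Moving ranges: 3.7, 5.3, 3.5, 13.5, 1.9, 6.2, 3.1, 1.0, 3.8, 12.0, 4.6, 4.6, 9.9, 16.8, 11.7; M̄R̄ = 101.6000 / 15 = 6.7733
UCL_MR = D₄·M̄R̄ = 3.267 × 6.7733 = 22.1285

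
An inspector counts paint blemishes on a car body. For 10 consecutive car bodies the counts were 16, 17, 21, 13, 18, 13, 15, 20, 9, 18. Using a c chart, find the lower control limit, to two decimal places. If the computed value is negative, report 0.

4.00

c̄ = (16 + 17 + 21 + 13 + 18 + 13 + 15 + 20 + 9 + 18) / 10 = 160 / 10 = 16.0000
LCL = c̄ − 3√c̄ = 16.0000 − 3 × 4.0000 = 4.0000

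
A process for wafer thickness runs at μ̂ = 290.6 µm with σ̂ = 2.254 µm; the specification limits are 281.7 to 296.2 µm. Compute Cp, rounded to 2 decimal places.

1.07

Cp = (USL − LSL) / (6σ̂) = (296.2 − 281.7) / (6 × 2.254) = 14.5000 / 13.5240 = 1.0722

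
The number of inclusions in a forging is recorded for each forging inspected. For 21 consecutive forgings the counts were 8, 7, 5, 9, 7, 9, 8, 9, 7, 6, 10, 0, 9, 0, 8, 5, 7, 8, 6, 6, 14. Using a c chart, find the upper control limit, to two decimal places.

15.01

c̄ = (8 + 7 + 5 + 9 + 7 + 9 + 8 + 9 + 7 + 6 + 10 + 0 + 9 + 0 + 8 + 5 + 7 + 8 + 6 + 6 + 14) / 21 = 148 / 21 = 7.0476
UCL = c̄ + 3√c̄ = 7.0476 + 3 × √7.0476 = 7.0476 + 3 × 2.6547 = 15.0118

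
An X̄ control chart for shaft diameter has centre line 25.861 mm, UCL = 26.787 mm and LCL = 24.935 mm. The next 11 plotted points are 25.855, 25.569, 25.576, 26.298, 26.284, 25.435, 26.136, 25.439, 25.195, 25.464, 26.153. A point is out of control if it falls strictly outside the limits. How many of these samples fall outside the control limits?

All 11 points lie within [24.935, 26.787].

0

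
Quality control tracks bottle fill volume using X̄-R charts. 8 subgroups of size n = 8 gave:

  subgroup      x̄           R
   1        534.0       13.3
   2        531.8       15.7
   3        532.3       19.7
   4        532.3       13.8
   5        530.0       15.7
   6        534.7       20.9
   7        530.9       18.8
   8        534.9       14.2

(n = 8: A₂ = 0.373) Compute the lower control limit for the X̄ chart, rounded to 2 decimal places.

526.45

X̄̄ = (534.0 + 531.8 + 532.3 + 532.3 + 530.0 + 534.7 + 530.9 + 534.9) / 8 = 4260.9000 / 8 = 532.6125
R̄ = (13.3 + 15.7 + 19.7 + 13.8 + 15.7 + 20.9 + 18.8 + 14.2) / 8 = 132.1000 / 8 = 16.5125
LCL = X̄̄ − A₂·R̄ = 532.6125 − 0.373 × 16.5125 = 526.4533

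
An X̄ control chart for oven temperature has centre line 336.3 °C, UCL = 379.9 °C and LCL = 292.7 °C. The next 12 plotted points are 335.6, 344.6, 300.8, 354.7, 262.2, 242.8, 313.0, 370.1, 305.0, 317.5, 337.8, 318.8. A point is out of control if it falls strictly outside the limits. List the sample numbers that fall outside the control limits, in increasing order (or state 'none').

Compare each point to [292.7, 379.9]: sample 5 = 262.2 < LCL; sample 6 = 242.8 < LCL.

5, 6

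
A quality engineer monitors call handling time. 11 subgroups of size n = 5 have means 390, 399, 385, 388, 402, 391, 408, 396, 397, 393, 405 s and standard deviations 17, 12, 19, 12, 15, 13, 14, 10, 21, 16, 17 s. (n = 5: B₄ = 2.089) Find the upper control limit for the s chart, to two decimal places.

31.52

s̄ = (17 + 12 + 19 + 12 + 15 + 13 + 14 + 10 + 21 + 16 + 17) / 11 = 15.0909
UCL_s = B₄·s̄ = 2.089 × 15.0909 = 31.5249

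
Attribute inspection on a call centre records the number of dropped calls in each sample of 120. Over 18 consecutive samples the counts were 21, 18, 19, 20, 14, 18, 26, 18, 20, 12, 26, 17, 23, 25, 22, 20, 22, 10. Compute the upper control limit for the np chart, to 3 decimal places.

p̄ = Σdᵢ / (k·n) = 351 / (18 × 120) = 0.16250
UCL = np̄ + 3·√(np̄(1−p̄)) = 19.5000 + 3 × √(19.5000×0.83750) = 19.5000 + 3 × 4.0412 = 31.6236

31.624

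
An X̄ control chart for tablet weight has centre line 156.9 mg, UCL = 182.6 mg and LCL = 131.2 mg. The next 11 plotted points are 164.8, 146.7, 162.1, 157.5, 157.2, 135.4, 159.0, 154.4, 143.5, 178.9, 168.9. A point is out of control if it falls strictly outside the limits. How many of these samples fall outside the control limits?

0

All 11 points lie within [131.2, 182.6].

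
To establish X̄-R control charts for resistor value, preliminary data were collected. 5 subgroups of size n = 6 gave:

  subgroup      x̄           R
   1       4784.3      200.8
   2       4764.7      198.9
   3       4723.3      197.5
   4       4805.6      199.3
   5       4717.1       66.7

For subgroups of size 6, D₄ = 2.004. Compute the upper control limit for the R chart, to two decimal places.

R̄ = (200.8 + 198.9 + 197.5 + 199.3 + 66.7) / 5 = 863.2000 / 5 = 172.6400
UCL_R = D₄·R̄ = 2.004 × 172.6400 = 345.9706

345.97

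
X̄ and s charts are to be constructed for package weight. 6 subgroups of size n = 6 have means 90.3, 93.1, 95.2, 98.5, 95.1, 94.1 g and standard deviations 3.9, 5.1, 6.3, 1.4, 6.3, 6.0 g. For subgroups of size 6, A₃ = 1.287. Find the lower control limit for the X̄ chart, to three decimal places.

X̄̄ = (90.3 + 93.1 + 95.2 + 98.5 + 95.1 + 94.1) / 6 = 94.3833
s̄ = (3.9 + 5.1 + 6.3 + 1.4 + 6.3 + 6.0) / 6 = 4.8333
LCL = X̄̄ − A₃·s̄ = 94.3833 − 1.287 × 4.8333 = 88.1628

88.163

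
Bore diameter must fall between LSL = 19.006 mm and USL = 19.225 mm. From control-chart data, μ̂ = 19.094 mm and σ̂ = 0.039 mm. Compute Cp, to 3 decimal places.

0.936

Cp = (USL − LSL) / (6σ̂) = (19.225 − 19.006) / (6 × 0.039) = 0.2190 / 0.2340 = 0.9359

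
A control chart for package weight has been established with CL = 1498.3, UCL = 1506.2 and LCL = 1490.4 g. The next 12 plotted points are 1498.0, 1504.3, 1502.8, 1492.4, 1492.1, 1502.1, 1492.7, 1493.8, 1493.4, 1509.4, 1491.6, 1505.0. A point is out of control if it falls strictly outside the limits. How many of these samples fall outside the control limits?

Compare each point to [1490.4, 1506.2]: sample 10 = 1509.4 > UCL.

1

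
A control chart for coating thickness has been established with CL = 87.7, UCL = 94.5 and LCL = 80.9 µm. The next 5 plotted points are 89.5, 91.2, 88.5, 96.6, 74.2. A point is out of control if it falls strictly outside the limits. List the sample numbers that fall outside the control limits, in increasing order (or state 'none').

Compare each point to [80.9, 94.5]: sample 4 = 96.6 > UCL; sample 5 = 74.2 < LCL.

4, 5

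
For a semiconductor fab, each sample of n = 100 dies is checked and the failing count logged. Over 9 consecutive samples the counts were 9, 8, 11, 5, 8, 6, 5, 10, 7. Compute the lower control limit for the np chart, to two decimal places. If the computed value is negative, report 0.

p̄ = Σdᵢ / (k·n) = 69 / (9 × 100) = 0.07667
LCL = np̄ − 3·√(np̄(1−p̄)) = 7.6667 − 3 × 2.6606 = -0.3152 → 0 (negative, so LCL = 0)

0.00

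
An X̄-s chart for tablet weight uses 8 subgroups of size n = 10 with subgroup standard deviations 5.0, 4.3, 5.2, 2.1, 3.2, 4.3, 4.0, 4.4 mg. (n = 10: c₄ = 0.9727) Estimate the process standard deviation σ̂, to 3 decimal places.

4.177

s̄ = (5.0 + 4.3 + 5.2 + 2.1 + 3.2 + 4.3 + 4.0 + 4.4) / 8 = 4.0625
σ̂ = s̄ / c₄ = 4.0625 / 0.9727 = 4.1765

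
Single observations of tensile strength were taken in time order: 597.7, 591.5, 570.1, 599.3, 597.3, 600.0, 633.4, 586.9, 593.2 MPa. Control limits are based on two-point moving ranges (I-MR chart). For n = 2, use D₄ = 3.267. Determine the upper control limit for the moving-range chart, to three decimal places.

Moving ranges: 6.2, 21.4, 29.2, 2.0, 2.7, 33.4, 46.5, 6.3; M̄R̄ = 147.7000 / 8 = 18.4625
UCL_MR = D₄·M̄R̄ = 3.267 × 18.4625 = 60.3170

60.317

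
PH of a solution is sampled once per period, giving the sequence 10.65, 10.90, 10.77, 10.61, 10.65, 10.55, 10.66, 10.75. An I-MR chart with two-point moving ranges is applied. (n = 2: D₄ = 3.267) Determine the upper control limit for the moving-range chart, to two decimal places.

0.41

Moving ranges: 0.25, 0.13, 0.16, 0.04, 0.10, 0.11, 0.09; M̄R̄ = 0.8800 / 7 = 0.1257
UCL_MR = D₄·M̄R̄ = 3.267 × 0.1257 = 0.4107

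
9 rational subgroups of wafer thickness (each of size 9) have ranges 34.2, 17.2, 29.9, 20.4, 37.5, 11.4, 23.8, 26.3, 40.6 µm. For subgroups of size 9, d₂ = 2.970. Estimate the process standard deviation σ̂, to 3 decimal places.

R̄ = (34.2 + 17.2 + 29.9 + 20.4 + 37.5 + 11.4 + 23.8 + 26.3 + 40.6) / 9 = 26.8111
σ̂ = R̄ / d₂ = 26.8111 / 2.970 = 9.0273

9.027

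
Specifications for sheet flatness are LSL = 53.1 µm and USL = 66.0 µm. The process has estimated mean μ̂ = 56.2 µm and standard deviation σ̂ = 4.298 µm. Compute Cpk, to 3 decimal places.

0.240

Cpu = (USL − μ̂) / (3σ̂) = (66.0 − 56.2) / (3 × 4.298) = 0.7600; Cpl = (μ̂ − LSL) / (3σ̂) = (56.2 − 53.1) / (3 × 4.298) = 0.2404; Cpk = min(Cpu, Cpl) = 0.2404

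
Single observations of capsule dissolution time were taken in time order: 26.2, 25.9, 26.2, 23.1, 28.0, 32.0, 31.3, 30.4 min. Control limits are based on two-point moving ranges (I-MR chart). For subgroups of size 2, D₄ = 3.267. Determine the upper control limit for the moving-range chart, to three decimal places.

6.627

Moving ranges: 0.3, 0.3, 3.1, 4.9, 4.0, 0.7, 0.9; M̄R̄ = 14.2000 / 7 = 2.0286
UCL_MR = D₄·M̄R̄ = 3.267 × 2.0286 = 6.6273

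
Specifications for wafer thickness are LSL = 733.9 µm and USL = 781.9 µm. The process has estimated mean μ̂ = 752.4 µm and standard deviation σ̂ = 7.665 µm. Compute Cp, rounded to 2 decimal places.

Cp = (USL − LSL) / (6σ̂) = (781.9 − 733.9) / (6 × 7.665) = 48.0000 / 45.9900 = 1.0437

1.04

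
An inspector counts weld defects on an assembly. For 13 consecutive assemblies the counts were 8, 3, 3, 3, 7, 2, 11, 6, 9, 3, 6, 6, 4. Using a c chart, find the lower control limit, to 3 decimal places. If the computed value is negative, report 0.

c̄ = (8 + 3 + 3 + 3 + 7 + 2 + 11 + 6 + 9 + 3 + 6 + 6 + 4) / 13 = 71 / 13 = 5.4615
LCL = c̄ − 3√c̄ = 5.4615 − 3 × 2.3370 = -1.5494 → 0 (cannot be negative)

0.000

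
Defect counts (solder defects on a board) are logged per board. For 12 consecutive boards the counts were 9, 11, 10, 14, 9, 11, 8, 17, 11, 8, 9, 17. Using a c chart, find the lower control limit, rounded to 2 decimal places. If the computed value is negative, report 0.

1.14

c̄ = (9 + 11 + 10 + 14 + 9 + 11 + 8 + 17 + 11 + 8 + 9 + 17) / 12 = 134 / 12 = 11.1667
LCL = c̄ − 3√c̄ = 11.1667 − 3 × 3.3417 = 1.1417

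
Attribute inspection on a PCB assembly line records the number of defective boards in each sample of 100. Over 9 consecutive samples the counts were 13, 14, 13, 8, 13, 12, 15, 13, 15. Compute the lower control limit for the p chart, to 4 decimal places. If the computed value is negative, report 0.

0.0284

p̄ = Σdᵢ / (k·n) = 116 / (9 × 100) = 0.12889
LCL = p̄ − 3·√(p̄(1−p̄)/n) = 0.12889 − 3 × 0.03351 = 0.02837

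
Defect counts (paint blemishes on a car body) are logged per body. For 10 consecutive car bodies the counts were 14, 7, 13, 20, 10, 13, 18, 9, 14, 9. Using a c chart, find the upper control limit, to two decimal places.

23.39

c̄ = (14 + 7 + 13 + 20 + 10 + 13 + 18 + 9 + 14 + 9) / 10 = 127 / 10 = 12.7000
UCL = c̄ + 3√c̄ = 12.7000 + 3 × √12.7000 = 12.7000 + 3 × 3.5637 = 23.3911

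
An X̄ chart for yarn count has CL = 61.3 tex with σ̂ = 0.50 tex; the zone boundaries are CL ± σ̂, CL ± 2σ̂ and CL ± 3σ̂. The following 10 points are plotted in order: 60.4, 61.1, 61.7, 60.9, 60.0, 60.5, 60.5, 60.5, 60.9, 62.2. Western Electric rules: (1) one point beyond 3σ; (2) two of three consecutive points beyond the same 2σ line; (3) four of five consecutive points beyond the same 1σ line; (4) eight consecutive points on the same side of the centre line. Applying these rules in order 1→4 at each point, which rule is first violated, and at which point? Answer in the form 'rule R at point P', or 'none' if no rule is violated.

rule 3 at point 8

Zone of each point (C = within 1σ̂, B = 1σ̂–2σ̂, A = 2σ̂–3σ̂, * = beyond 3σ̂; sign = side of CL): 1:-B, 2:-C, 3:+C, 4:-C, 5:-A, 6:-B, 7:-B, 8:-B, 9:-C, 10:+B
Rule 3 (four of five consecutive points beyond the same 1σ limit) is satisfied at point 8.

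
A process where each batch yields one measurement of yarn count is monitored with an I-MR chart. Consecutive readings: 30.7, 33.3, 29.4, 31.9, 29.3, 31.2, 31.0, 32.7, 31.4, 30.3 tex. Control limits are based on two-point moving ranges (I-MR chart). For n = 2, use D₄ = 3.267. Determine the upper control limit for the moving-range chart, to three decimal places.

Moving ranges: 2.6, 3.9, 2.5, 2.6, 1.9, 0.2, 1.7, 1.3, 1.1; M̄R̄ = 17.8000 / 9 = 1.9778
UCL_MR = D₄·M̄R̄ = 3.267 × 1.9778 = 6.4614

6.461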